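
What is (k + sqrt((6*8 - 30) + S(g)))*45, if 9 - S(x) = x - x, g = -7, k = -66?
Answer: -2970 + 135*sqrt(3) ≈ -2736.2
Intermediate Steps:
S(x) = 9 (S(x) = 9 - (x - x) = 9 - 1*0 = 9 + 0 = 9)
(k + sqrt((6*8 - 30) + S(g)))*45 = (-66 + sqrt((6*8 - 30) + 9))*45 = (-66 + sqrt((48 - 30) + 9))*45 = (-66 + sqrt(18 + 9))*45 = (-66 + sqrt(27))*45 = (-66 + 3*sqrt(3))*45 = -2970 + 135*sqrt(3)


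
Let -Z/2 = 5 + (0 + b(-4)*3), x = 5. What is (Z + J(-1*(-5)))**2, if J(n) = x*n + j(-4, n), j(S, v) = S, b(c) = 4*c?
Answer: 11449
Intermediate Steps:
J(n) = -4 + 5*n (J(n) = 5*n - 4 = -4 + 5*n)
Z = 86 (Z = -2*(5 + (0 + (4*(-4))*3)) = -2*(5 + (0 - 16*3)) = -2*(5 + (0 - 48)) = -2*(5 - 48) = -2*(-43) = 86)
(Z + J(-1*(-5)))**2 = (86 + (-4 + 5*(-1*(-5))))**2 = (86 + (-4 + 5*5))**2 = (86 + (-4 + 25))**2 = (86 + 21)**2 = 107**2 = 11449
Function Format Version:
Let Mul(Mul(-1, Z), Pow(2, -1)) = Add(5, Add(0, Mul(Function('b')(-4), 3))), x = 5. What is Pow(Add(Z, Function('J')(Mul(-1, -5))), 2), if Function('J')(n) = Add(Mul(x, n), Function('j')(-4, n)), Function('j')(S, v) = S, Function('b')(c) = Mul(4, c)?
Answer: 11449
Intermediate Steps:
Function('J')(n) = Add(-4, Mul(5, n)) (Function('J')(n) = Add(Mul(5, n), -4) = Add(-4, Mul(5, n)))
Z = 86 (Z = Mul(-2, Add(5, Add(0, Mul(Mul(4, -4), 3)))) = Mul(-2, Add(5, Add(0, Mul(-16, 3)))) = Mul(-2, Add(5, Add(0, -48))) = Mul(-2, Add(5, -48)) = Mul(-2, -43) = 86)
Pow(Add(Z, Function('J')(Mul(-1, -5))), 2) = Pow(Add(86, Add(-4, Mul(5, Mul(-1, -5)))), 2) = Pow(Add(86, Add(-4, Mul(5, 5))), 2) = Pow(Add(86, Add(-4, 25)), 2) = Pow(Add(86, 21), 2) = Pow(107, 2) = 11449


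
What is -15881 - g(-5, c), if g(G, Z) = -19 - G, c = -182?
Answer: -15867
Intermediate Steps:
-15881 - g(-5, c) = -15881 - (-19 - 1*(-5)) = -15881 - (-19 + 5) = -15881 - 1*(-14) = -15881 + 14 = -15867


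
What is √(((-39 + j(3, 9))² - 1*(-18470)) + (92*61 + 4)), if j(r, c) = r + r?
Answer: 5*√1007 ≈ 158.67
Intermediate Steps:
j(r, c) = 2*r
√(((-39 + j(3, 9))² - 1*(-18470)) + (92*61 + 4)) = √(((-39 + 2*3)² - 1*(-18470)) + (92*61 + 4)) = √(((-39 + 6)² + 18470) + (5612 + 4)) = √(((-33)² + 18470) + 5616) = √((1089 + 18470) + 5616) = √(19559 + 5616) = √25175 = 5*√1007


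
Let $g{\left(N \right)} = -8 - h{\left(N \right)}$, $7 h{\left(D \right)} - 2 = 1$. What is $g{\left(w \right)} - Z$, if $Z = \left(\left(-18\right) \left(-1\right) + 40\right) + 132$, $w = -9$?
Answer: $- \frac{1389}{7} \approx -198.43$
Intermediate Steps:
$h{\left(D \right)} = \frac{3}{7}$ ($h{\left(D \right)} = \frac{2}{7} + \frac{1}{7} \cdot 1 = \frac{2}{7} + \frac{1}{7} = \frac{3}{7}$)
$g{\left(N \right)} = - \frac{59}{7}$ ($g{\left(N \right)} = -8 - \frac{3}{7} = - \frac{59}{7}$)
$Z = 190$ ($Z = \left(18 + 40\right) + 132 = 58 + 132 = 190$)
$g{\left(w \right)} - Z = - \frac{59}{7} - 190 = - \frac{1389}{7}$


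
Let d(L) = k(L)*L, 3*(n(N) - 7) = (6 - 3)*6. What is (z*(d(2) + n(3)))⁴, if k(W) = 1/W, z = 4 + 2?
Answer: 49787136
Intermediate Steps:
z = 6
n(N) = 13 (n(N) = 7 + ((6 - 3)*6)/3 = 7 + (3*6)/3 = 7 + (⅓)*18 = 7 + 6 = 13)
d(L) = 1 (d(L) = L/L = 1)
(z*(d(2) + n(3)))⁴ = (6*(1 + 13))⁴ = (6*14)⁴ = 84⁴ = 49787136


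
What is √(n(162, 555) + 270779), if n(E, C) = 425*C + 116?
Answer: √506770 ≈ 711.88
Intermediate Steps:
n(E, C) = 116 + 425*C
√(n(162, 555) + 270779) = √((116 + 425*555) + 270779) = √((116 + 235875) + 270779) = √(235991 + 270779) = √506770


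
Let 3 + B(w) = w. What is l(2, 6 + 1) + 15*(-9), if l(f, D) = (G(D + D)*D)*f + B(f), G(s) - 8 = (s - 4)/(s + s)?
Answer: -19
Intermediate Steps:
B(w) = -3 + w
G(s) = 8 + (-4 + s)/(2*s) (G(s) = 8 + (s - 4)/(s + s) = 8 + (-4 + s)/((2*s)) = 8 + (-4 + s)*(1/(2*s)) = 8 + (-4 + s)/(2*s))
l(f, D) = -3 + f + D*f*(17/2 - 1/D) (l(f, D) = ((17/2 - 2/(D + D))*D)*f + (-3 + f) = ((17/2 - 2*1/(2*D))*D)*f + (-3 + f) = ((17/2 - 1/D)*D)*f + (-3 + f) = (D*(17/2 - 1/D))*f + (-3 + f) = D*f*(17/2 - 1/D) + (-3 + f) = -3 + f + D*f*(17/2 - 1/D))
l(2, 6 + 1) + 15*(-9) = (-3 + (17/2)*(6 + 1)*2) + 15*(-9) = (-3 + (17/2)*7*2) - 135 = (-3 + 119) - 135 = 116 - 135 = -19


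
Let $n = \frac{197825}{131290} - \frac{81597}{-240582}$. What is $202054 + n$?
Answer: $\frac{106368968802440}{526433513} \approx 2.0206 \cdot 10^{5}$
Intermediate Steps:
$n = \frac{971766738}{526433513}$ ($n = 197825 \cdot \frac{1}{131290} - - \frac{27199}{80194} = \frac{39565}{26258} + \frac{27199}{80194} = \frac{971766738}{526433513} \approx 1.8459$)
$202054 + n = 202054 + \frac{971766738}{526433513} = \frac{106368968802440}{526433513}$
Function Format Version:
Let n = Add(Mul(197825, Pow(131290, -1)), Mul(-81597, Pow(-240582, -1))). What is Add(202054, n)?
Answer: Rational(106368968802440, 526433513) ≈ 2.0206e+5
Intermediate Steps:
n = Rational(971766738, 526433513) (n = Add(Mul(197825, Rational(1, 131290)), Mul(-81597, Rational(-1, 240582))) = Add(Rational(39565, 26258), Rational(27199, 80194)) = Rational(971766738, 526433513) ≈ 1.8459)
Add(202054, n) = Add(202054, Rational(971766738, 526433513)) = Rational(106368968802440, 526433513)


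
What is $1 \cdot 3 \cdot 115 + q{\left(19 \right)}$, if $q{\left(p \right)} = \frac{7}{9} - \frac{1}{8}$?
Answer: $\frac{24887}{72} \approx 345.65$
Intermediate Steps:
$q{\left(p \right)} = \frac{47}{72}$ ($q{\left(p \right)} = 7 \cdot \frac{1}{9} - \frac{1}{8} = \frac{7}{9} - \frac{1}{8} = \frac{47}{72}$)
$1 \cdot 3 \cdot 115 + q{\left(19 \right)} = 1 \cdot 3 \cdot 115 + \frac{47}{72} = 3 \cdot 115 + \frac{47}{72} = 345 + \frac{47}{72} = \frac{24887}{72}$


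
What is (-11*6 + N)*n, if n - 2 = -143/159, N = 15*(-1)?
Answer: -4725/53 ≈ -89.151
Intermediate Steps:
N = -15
n = 175/159 (n = 2 - 143/159 = 175/159 ≈ 1.1006)
(-11*6 + N)*n = (-11*6 - 15)*(175/159) = (-66 - 15)*(175/159) = -81*175/159 = -4725/53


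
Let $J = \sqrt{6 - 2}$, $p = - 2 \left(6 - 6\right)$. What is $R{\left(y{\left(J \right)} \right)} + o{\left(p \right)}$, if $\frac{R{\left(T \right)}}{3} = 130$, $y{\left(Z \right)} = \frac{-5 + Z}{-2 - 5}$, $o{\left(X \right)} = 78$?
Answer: $468$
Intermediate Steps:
$p = 0$ ($p = \left(-2\right) 0 = 0$)
$J = 2$ ($J = \sqrt{4} = 2$)
$y{\left(Z \right)} = \frac{5}{7} - \frac{Z}{7}$ ($y{\left(Z \right)} = \frac{-5 + Z}{-7} = \left(-5 + Z\right) \left(- \frac{1}{7}\right) = \frac{5}{7} - \frac{Z}{7}$)
$R{\left(T \right)} = 390$ ($R{\left(T \right)} = 3 \cdot 130 = 390$)
$R{\left(y{\left(J \right)} \right)} + o{\left(p \right)} = 390 + 78 = 468$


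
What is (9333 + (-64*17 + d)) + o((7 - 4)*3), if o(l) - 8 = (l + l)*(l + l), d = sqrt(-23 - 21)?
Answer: 8577 + 2*I*sqrt(11) ≈ 8577.0 + 6.6332*I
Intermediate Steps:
d = 2*I*sqrt(11) (d = sqrt(-44) = 2*I*sqrt(11) ≈ 6.6332*I)
o(l) = 8 + 4*l**2 (o(l) = 8 + (l + l)*(l + l) = 8 + (2*l)*(2*l) = 8 + 4*l**2)
(9333 + (-64*17 + d)) + o((7 - 4)*3) = (9333 + (-64*17 + 2*I*sqrt(11))) + (8 + 4*((7 - 4)*3)**2) = (9333 + (-1088 + 2*I*sqrt(11))) + (8 + 4*(3*3)**2) = (8245 + 2*I*sqrt(11)) + (8 + 4*9**2) = (8245 + 2*I*sqrt(11)) + (8 + 4*81) = (8245 + 2*I*sqrt(11)) + (8 + 324) = (8245 + 2*I*sqrt(11)) + 332 = 8577 + 2*I*sqrt(11)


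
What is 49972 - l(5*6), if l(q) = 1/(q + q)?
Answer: 2998319/60 ≈ 49972.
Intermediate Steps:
l(q) = 1/(2*q)
49972 - l(5*6) = 49972 - 1/(2*(5*6)) = 49972 - 1/(2*30) = 49972 - 1*1/60 = 49972 - 1/60 = 2998319/60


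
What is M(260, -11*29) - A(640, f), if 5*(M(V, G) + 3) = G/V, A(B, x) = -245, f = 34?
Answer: 314281/1300 ≈ 241.75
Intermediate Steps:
M(V, G) = -3 + G/(5*V) (M(V, G) = -3 + (G/V)/5 = -3 + G/(5*V))
M(260, -11*29) - A(640, f) = (-3 + (⅕)*(-11*29)/260) - 1*(-245) = (-3 + (⅕)*(-319)*(1/260)) + 245 = (-3 - 319/1300) + 245 = -4219/1300 + 245 = 314281/1300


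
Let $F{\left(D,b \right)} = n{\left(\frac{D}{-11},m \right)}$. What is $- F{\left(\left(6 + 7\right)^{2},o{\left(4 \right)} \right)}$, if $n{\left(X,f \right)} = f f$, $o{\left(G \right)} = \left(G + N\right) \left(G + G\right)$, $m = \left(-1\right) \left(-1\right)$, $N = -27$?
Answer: $-1$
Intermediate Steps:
$m = 1$
$o{\left(G \right)} = 2 G \left(-27 + G\right)$ ($o{\left(G \right)} = \left(G - 27\right) \left(G + G\right) = \left(-27 + G\right) 2 G = 2 G \left(-27 + G\right)$)
$n{\left(X,f \right)} = f^{2}$
$F{\left(D,b \right)} = 1$ ($F{\left(D,b \right)} = 1^{2} = 1$)
$- F{\left(\left(6 + 7\right)^{2},o{\left(4 \right)} \right)} = \left(-1\right) 1 = -1$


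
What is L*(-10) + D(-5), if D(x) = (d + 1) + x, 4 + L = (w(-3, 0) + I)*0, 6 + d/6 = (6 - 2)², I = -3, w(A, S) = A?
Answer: 96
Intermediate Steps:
d = 60 (d = -36 + 6*(6 - 2)² = -36 + 6*4² = -36 + 6*16 = -36 + 96 = 60)
L = -4 (L = -4 + (-3 - 3)*0 = -4 - 6*0 = -4 + 0 = -4)
D(x) = 61 + x (D(x) = (60 + 1) + x = 61 + x)
L*(-10) + D(-5) = -4*(-10) + (61 - 5) = 40 + 56 = 96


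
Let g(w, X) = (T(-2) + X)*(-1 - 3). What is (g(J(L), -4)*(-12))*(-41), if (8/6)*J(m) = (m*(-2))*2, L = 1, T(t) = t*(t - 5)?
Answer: -19680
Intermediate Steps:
T(t) = t*(-5 + t)
J(m) = -3*m (J(m) = 3*((m*(-2))*2)/4 = 3*(-2*m*2)/4 = 3*(-4*m)/4 = -3*m)
g(w, X) = -56 - 4*X (g(w, X) = (-2*(-5 - 2) + X)*(-1 - 3) = (-2*(-7) + X)*(-4) = (14 + X)*(-4) = -56 - 4*X)
(g(J(L), -4)*(-12))*(-41) = ((-56 - 4*(-4))*(-12))*(-41) = ((-56 + 16)*(-12))*(-41) = -40*(-12)*(-41) = 480*(-41) = -19680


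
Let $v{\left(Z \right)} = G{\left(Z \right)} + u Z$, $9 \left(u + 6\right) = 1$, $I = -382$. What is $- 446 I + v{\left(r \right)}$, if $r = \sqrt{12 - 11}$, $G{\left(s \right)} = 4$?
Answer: $\frac{1533331}{9} \approx 1.7037 \cdot 10^{5}$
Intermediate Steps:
$u = - \frac{53}{9}$ ($u = -6 + \frac{1}{9} \cdot 1 = -6 + \frac{1}{9} = - \frac{53}{9} \approx -5.8889$)
$r = 1$ ($r = \sqrt{1} = 1$)
$v{\left(Z \right)} = 4 - \frac{53 Z}{9}$
$- 446 I + v{\left(r \right)} = \left(-446\right) \left(-382\right) + \left(4 - \frac{53}{9}\right) = 170372 + \left(4 - \frac{53}{9}\right) = 170372 - \frac{17}{9} = \frac{1533331}{9}$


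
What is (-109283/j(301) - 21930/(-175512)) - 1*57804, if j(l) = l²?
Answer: -153198520767069/2650260452 ≈ -57805.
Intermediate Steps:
(-109283/j(301) - 21930/(-175512)) - 1*57804 = (-109283/(301²) - 21930/(-175512)) - 1*57804 = (-109283/90601 - 21930*(-1/175512)) - 57804 = (-109283*1/90601 + 3655/29252) - 57804 = (-109283/90601 + 3655/29252) - 57804 = -2865599661/2650260452 - 57804 = -153198520767069/2650260452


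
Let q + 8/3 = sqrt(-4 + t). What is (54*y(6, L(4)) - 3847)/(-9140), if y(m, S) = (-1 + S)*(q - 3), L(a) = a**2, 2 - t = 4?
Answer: 8437/9140 - 81*I*sqrt(6)/914 ≈ 0.92309 - 0.21708*I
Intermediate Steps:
t = -2 (t = 2 - 1*4 = 2 - 4 = -2)
q = -8/3 + I*sqrt(6) (q = -8/3 + sqrt(-4 - 2) = -8/3 + sqrt(-6) = -8/3 + I*sqrt(6) ≈ -2.6667 + 2.4495*I)
y(m, S) = (-1 + S)*(-17/3 + I*sqrt(6)) (y(m, S) = (-1 + S)*((-8/3 + I*sqrt(6)) - 3) = (-1 + S)*(-17/3 + I*sqrt(6)))
(54*y(6, L(4)) - 3847)/(-9140) = (54*(17/3 - 17/3*4**2 - I*sqrt(6) + I*4**2*sqrt(6)) - 3847)/(-9140) = (54*(17/3 - 17/3*16 - I*sqrt(6) + I*16*sqrt(6)) - 3847)*(-1/9140) = (54*(17/3 - 272/3 - I*sqrt(6) + 16*I*sqrt(6)) - 3847)*(-1/9140) = (54*(-85 + 15*I*sqrt(6)) - 3847)*(-1/9140) = ((-4590 + 810*I*sqrt(6)) - 3847)*(-1/9140) = (-8437 + 810*I*sqrt(6))*(-1/9140) = 8437/9140 - 81*I*sqrt(6)/914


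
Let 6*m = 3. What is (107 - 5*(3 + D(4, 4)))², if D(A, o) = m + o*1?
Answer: 19321/4 ≈ 4830.3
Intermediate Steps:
m = ½ (m = (⅙)*3 = ½ ≈ 0.50000)
D(A, o) = ½ + o (D(A, o) = ½ + o*1 = ½ + o)
(107 - 5*(3 + D(4, 4)))² = (107 - 5*(3 + (½ + 4)))² = (107 - 5*(3 + 9/2))² = (107 - 5*15/2)² = (107 - 75/2)² = (139/2)² = 19321/4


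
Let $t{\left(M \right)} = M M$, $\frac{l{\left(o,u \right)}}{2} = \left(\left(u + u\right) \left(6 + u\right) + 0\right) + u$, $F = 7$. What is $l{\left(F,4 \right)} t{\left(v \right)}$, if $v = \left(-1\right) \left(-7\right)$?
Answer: $8232$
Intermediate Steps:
$l{\left(o,u \right)} = 2 u + 4 u \left(6 + u\right)$ ($l{\left(o,u \right)} = 2 \left(\left(\left(u + u\right) \left(6 + u\right) + 0\right) + u\right) = 2 \left(\left(2 u \left(6 + u\right) + 0\right) + u\right) = 2 \left(2 u \left(6 + u\right) + u\right) = 2 \left(u + 2 u \left(6 + u\right)\right) = 2 u + 4 u \left(6 + u\right)$)
$v = 7$
$t{\left(M \right)} = M^{2}$
$l{\left(F,4 \right)} t{\left(v \right)} = 2 \cdot 4 \left(13 + 2 \cdot 4\right) 7^{2} = 2 \cdot 4 \left(13 + 8\right) 49 = 2 \cdot 4 \cdot 21 \cdot 49 = 168 \cdot 49 = 8232$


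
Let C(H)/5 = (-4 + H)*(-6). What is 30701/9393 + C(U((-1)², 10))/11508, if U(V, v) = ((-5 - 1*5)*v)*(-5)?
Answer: 17794939/9007887 ≈ 1.9755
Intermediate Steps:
U(V, v) = 50*v (U(V, v) = ((-5 - 5)*v)*(-5) = -10*v*(-5) = 50*v)
C(H) = 120 - 30*H (C(H) = 5*((-4 + H)*(-6)) = 5*(24 - 6*H) = 120 - 30*H)
30701/9393 + C(U((-1)², 10))/11508 = 30701/9393 + (120 - 1500*10)/11508 = 30701*(1/9393) + (120 - 30*500)*(1/11508) = 30701/9393 + (120 - 15000)*(1/11508) = 30701/9393 - 14880*1/11508 = 30701/9393 - 1240/959 = 17794939/9007887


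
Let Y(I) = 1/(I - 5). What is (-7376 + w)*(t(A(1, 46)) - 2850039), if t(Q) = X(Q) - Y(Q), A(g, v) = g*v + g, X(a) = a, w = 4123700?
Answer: -82120433971910/7 ≈ -1.1731e+13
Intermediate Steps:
Y(I) = 1/(-5 + I)
A(g, v) = g + g*v
t(Q) = Q - 1/(-5 + Q)
(-7376 + w)*(t(A(1, 46)) - 2850039) = (-7376 + 4123700)*((-1 + (1*(1 + 46))*(-5 + 1*(1 + 46)))/(-5 + 1*(1 + 46)) - 2850039) = 4116324*((-1 + (1*47)*(-5 + 1*47))/(-5 + 1*47) - 2850039) = 4116324*((-1 + 47*(-5 + 47))/(-5 + 47) - 2850039) = 4116324*((-1 + 47*42)/42 - 2850039) = 4116324*((-1 + 1974)/42 - 2850039) = 4116324*((1/42)*1973 - 2850039) = 4116324*(1973/42 - 2850039) = 4116324*(-119699665/42) = -82120433971910/7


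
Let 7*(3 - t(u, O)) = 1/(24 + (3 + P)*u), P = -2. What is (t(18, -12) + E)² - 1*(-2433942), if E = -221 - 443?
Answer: 248146302937/86436 ≈ 2.8709e+6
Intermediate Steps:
t(u, O) = 3 - 1/(7*(24 + u)) (t(u, O) = 3 - 1/(7*(24 + (3 - 2)*u)) = 3 - 1/(7*(24 + 1*u)) = 3 - 1/(7*(24 + u)))
E = -664
(t(18, -12) + E)² - 1*(-2433942) = ((503 + 21*18)/(7*(24 + 18)) - 664)² - 1*(-2433942) = ((⅐)*(503 + 378)/42 - 664)² + 2433942 = ((⅐)*(1/42)*881 - 664)² + 2433942 = (881/294 - 664)² + 2433942 = (-194335/294)² + 2433942 = 37766092225/86436 + 2433942 = 248146302937/86436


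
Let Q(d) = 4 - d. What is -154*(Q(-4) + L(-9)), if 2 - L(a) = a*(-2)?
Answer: 1232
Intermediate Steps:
L(a) = 2 + 2*a (L(a) = 2 - a*(-2) = 2 - (-2)*a = 2 + 2*a)
-154*(Q(-4) + L(-9)) = -154*((4 - 1*(-4)) + (2 + 2*(-9))) = -154*((4 + 4) + (2 - 18)) = -154*(8 - 16) = -154*(-8) = 1232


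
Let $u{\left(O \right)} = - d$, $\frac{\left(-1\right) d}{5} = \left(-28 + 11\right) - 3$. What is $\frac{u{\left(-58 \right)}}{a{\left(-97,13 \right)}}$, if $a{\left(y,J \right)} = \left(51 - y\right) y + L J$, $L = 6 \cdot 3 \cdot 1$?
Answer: $\frac{50}{7061} \approx 0.0070812$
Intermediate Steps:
$L = 18$ ($L = 18 \cdot 1 = 18$)
$a{\left(y,J \right)} = 18 J + y \left(51 - y\right)$ ($a{\left(y,J \right)} = \left(51 - y\right) y + 18 J = y \left(51 - y\right) + 18 J = 18 J + y \left(51 - y\right)$)
$d = 100$ ($d = - 5 \left(\left(-28 + 11\right) - 3\right) = - 5 \left(-17 - 3\right) = \left(-5\right) \left(-20\right) = 100$)
$u{\left(O \right)} = -100$ ($u{\left(O \right)} = \left(-1\right) 100 = -100$)
$\frac{u{\left(-58 \right)}}{a{\left(-97,13 \right)}} = - \frac{100}{- \left(-97\right)^{2} + 18 \cdot 13 + 51 \left(-97\right)} = - \frac{100}{\left(-1\right) 9409 + 234 - 4947} = - \frac{100}{-9409 + 234 - 4947} = - \frac{100}{-14122} = \left(-100\right) \left(- \frac{1}{14122}\right) = \frac{50}{7061}$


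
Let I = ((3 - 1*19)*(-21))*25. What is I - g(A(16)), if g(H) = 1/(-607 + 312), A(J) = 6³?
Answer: 2478001/295 ≈ 8400.0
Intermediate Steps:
A(J) = 216
g(H) = -1/295 (g(H) = 1/(-295) = -1/295)
I = 8400 (I = ((3 - 19)*(-21))*25 = -16*(-21)*25 = 336*25 = 8400)
I - g(A(16)) = 8400 - 1*(-1/295) = 8400 + 1/295 = 2478001/295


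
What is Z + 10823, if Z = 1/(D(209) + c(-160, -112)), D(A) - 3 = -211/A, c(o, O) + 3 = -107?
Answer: 244318193/22574 ≈ 10823.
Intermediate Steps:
c(o, O) = -110 (c(o, O) = -3 - 107 = -110)
D(A) = 3 - 211/A
Z = -209/22574 (Z = 1/((3 - 211/209) - 110) = 1/(416/209 - 110) = 1/(-22574/209) = -209/22574 ≈ -0.0092584)
Z + 10823 = -209/22574 + 10823 = 244318193/22574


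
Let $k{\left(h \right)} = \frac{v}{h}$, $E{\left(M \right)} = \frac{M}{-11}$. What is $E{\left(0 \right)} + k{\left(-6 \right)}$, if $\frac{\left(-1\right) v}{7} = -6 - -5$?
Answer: $- \frac{7}{6} \approx -1.1667$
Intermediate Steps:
$v = 7$ ($v = - 7 \left(-6 - -5\right) = - 7 \left(-6 + 5\right) = \left(-7\right) \left(-1\right) = 7$)
$E{\left(M \right)} = - \frac{M}{11}$ ($E{\left(M \right)} = M \left(- \frac{1}{11}\right) = - \frac{M}{11}$)
$k{\left(h \right)} = \frac{7}{h}$
$E{\left(0 \right)} + k{\left(-6 \right)} = \left(- \frac{1}{11}\right) 0 + \frac{7}{-6} = 0 + 7 \left(- \frac{1}{6}\right) = 0 - \frac{7}{6} = - \frac{7}{6}$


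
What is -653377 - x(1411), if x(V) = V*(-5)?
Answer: -646322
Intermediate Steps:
x(V) = -5*V
-653377 - x(1411) = -653377 - (-5)*1411 = -653377 - 1*(-7055) = -653377 + 7055 = -646322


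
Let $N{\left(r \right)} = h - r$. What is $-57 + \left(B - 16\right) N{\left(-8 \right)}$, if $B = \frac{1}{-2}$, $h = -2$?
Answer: $-156$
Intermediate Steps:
$N{\left(r \right)} = -2 - r$
$B = - \frac{1}{2} \approx -0.5$
$-57 + \left(B - 16\right) N{\left(-8 \right)} = -57 + \left(- \frac{1}{2} - 16\right) \left(-2 - -8\right) = -57 + \left(- \frac{1}{2} - 16\right) \left(-2 + 8\right) = -57 - 99 = -156$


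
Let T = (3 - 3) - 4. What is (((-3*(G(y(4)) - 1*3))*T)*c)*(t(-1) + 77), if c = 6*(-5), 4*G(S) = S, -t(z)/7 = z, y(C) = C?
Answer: 60480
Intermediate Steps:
t(z) = -7*z
G(S) = S/4
c = -30
T = -4 (T = 0 - 4 = -4)
(((-3*(G(y(4)) - 1*3))*T)*c)*(t(-1) + 77) = ((-3*((¼)*4 - 1*3)*(-4))*(-30))*(-7*(-1) + 77) = ((-3*(1 - 3)*(-4))*(-30))*(7 + 77) = ((-3*(-2)*(-4))*(-30))*84 = ((6*(-4))*(-30))*84 = -24*(-30)*84 = 720*84 = 60480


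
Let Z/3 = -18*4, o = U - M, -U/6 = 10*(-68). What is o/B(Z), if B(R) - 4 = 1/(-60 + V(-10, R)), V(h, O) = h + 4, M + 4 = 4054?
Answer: 1980/263 ≈ 7.5285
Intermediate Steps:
M = 4050 (M = -4 + 4054 = 4050)
V(h, O) = 4 + h
U = 4080 (U = -60*(-68) = -6*(-680) = 4080)
o = 30 (o = 4080 - 1*4050 = 4080 - 4050 = 30)
Z = -216 (Z = 3*(-18*4) = 3*(-72) = -216)
B(R) = 263/66 (B(R) = 4 + 1/(-60 + (4 - 10)) = 4 + 1/(-60 - 6) = 4 + 1/(-66) = 4 - 1/66 = 263/66)
o/B(Z) = 30/(263/66) = 30*(66/263) = 1980/263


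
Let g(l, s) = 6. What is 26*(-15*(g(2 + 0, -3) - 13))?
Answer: 2730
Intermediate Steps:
26*(-15*(g(2 + 0, -3) - 13)) = 26*(-15*(6 - 13)) = 26*(-15*(-7)) = 26*105 = 2730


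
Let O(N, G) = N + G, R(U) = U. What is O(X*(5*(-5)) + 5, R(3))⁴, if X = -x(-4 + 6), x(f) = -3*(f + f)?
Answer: 7269949696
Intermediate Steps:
x(f) = -6*f
X = 12 (X = -(-6)*(-4 + 6) = -(-6)*2 = -1*(-12) = 12)
O(N, G) = G + N
O(X*(5*(-5)) + 5, R(3))⁴ = (3 + (12*(5*(-5)) + 5))⁴ = (3 + (12*(-25) + 5))⁴ = (3 + (-300 + 5))⁴ = (3 - 295)⁴ = (-292)⁴ = 7269949696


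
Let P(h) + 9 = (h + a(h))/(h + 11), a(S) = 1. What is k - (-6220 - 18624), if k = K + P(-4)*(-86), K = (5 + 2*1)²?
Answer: 179927/7 ≈ 25704.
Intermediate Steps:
P(h) = -9 + (1 + h)/(11 + h) (P(h) = -9 + (h + 1)/(h + 11) = -9 + (1 + h)/(11 + h))
K = 49 (K = (5 + 2)² = 7² = 49)
k = 6019/7 (k = 49 + (2*(-49 - 4*(-4))/(11 - 4))*(-86) = 49 + (2*(-49 + 16)/7)*(-86) = 49 + (2*(⅐)*(-33))*(-86) = 49 - 66/7*(-86) = 49 + 5676/7 = 6019/7 ≈ 859.86)
k - (-6220 - 18624) = 6019/7 - (-6220 - 18624) = 6019/7 - 1*(-24844) = 6019/7 + 24844 = 179927/7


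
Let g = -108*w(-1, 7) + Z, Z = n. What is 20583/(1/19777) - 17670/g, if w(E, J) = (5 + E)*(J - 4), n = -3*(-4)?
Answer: 87112981019/214 ≈ 4.0707e+8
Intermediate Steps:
n = 12
Z = 12
w(E, J) = (-4 + J)*(5 + E) (w(E, J) = (5 + E)*(-4 + J) = (-4 + J)*(5 + E))
g = -1284 (g = -108*(-20 - 4*(-1) + 5*7 - 1*7) + 12 = -108*(-20 + 4 + 35 - 7) + 12 = -108*12 + 12 = -1296 + 12 = -1284)
20583/(1/19777) - 17670/g = 20583/(1/19777) - 17670/(-1284) = 20583/(1/19777) - 17670*(-1/1284) = 20583*19777 + 2945/214 = 407069991 + 2945/214 = 87112981019/214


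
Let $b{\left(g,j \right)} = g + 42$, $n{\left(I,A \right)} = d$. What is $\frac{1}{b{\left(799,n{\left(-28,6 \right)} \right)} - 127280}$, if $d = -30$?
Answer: $- \frac{1}{126439} \approx -7.909 \cdot 10^{-6}$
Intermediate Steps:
$n{\left(I,A \right)} = -30$
$b{\left(g,j \right)} = 42 + g$
$\frac{1}{b{\left(799,n{\left(-28,6 \right)} \right)} - 127280} = \frac{1}{\left(42 + 799\right) - 127280} = \frac{1}{841 - 127280} = \frac{1}{-126439} = - \frac{1}{126439}$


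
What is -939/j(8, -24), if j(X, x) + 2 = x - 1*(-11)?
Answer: 313/5 ≈ 62.600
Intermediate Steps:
j(X, x) = 9 + x (j(X, x) = -2 + (x - 1*(-11)) = -2 + (x + 11) = -2 + (11 + x) = 9 + x)
-939/j(8, -24) = -939/(9 - 24) = -939/(-15) = -939*(-1/15) = 313/5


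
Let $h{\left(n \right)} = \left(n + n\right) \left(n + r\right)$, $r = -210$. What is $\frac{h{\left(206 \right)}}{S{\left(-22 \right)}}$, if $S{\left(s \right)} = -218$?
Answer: $\frac{824}{109} \approx 7.5596$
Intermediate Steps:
$h{\left(n \right)} = 2 n \left(-210 + n\right)$ ($h{\left(n \right)} = \left(n + n\right) \left(n - 210\right) = 2 n \left(-210 + n\right)$)
$\frac{h{\left(206 \right)}}{S{\left(-22 \right)}} = \frac{2 \cdot 206 \left(-210 + 206\right)}{-218} = 2 \cdot 206 \left(-4\right) \left(- \frac{1}{218}\right) = \left(-1648\right) \left(- \frac{1}{218}\right) = \frac{824}{109}$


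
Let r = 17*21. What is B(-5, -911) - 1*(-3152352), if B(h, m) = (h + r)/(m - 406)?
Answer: 4151647232/1317 ≈ 3.1524e+6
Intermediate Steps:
r = 357
B(h, m) = (357 + h)/(-406 + m) (B(h, m) = (h + 357)/(m - 406) = (357 + h)/(-406 + m))
B(-5, -911) - 1*(-3152352) = (357 - 5)/(-406 - 911) - 1*(-3152352) = 352/(-1317) + 3152352 = -1/1317*352 + 3152352 = -352/1317 + 3152352 = 4151647232/1317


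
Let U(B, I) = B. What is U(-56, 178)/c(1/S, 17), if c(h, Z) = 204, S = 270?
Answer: -14/51 ≈ -0.27451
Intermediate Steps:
U(-56, 178)/c(1/S, 17) = -56/204 = -56*1/204 = -14/51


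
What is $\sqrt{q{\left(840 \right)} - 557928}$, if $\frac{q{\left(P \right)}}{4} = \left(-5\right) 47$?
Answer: $2 i \sqrt{139717} \approx 747.58 i$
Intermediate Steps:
$q{\left(P \right)} = -940$ ($q{\left(P \right)} = 4 \left(\left(-5\right) 47\right) = 4 \left(-235\right) = -940$)
$\sqrt{q{\left(840 \right)} - 557928} = \sqrt{-940 - 557928} = \sqrt{-558868} = 2 i \sqrt{139717}$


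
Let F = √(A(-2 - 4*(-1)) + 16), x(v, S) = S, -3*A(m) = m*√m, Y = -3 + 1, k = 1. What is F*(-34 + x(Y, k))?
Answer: -11*√(144 - 6*√2) ≈ -128.05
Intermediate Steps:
Y = -2
A(m) = -m^(3/2)/3 (A(m) = -m*√m/3 = -m^(3/2)/3)
F = √(16 - 2*√2/3) (F = √(-(-2 - 4*(-1))^(3/2)/3 + 16) = √(-(-2 + 4)^(3/2)/3 + 16) = √(-2*√2/3 + 16) = √(16 - 2*√2/3) ≈ 3.8804)
F*(-34 + x(Y, k)) = (√(144 - 6*√2)/3)*(-34 + 1) = (√(144 - 6*√2)/3)*(-33) = -11*√(144 - 6*√2)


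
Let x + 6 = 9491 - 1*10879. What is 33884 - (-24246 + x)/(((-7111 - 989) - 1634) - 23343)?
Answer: 1120755428/33077 ≈ 33883.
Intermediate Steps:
x = -1394 (x = -6 + (9491 - 1*10879) = -6 + (9491 - 10879) = -6 - 1388 = -1394)
33884 - (-24246 + x)/(((-7111 - 989) - 1634) - 23343) = 33884 - (-24246 - 1394)/(((-7111 - 989) - 1634) - 23343) = 33884 - (-25640)/((-8100 - 1634) - 23343) = 33884 - (-25640)/(-9734 - 23343) = 33884 - (-25640)/(-33077) = 33884 - (-25640)*(-1)/33077 = 33884 - 1*25640/33077 = 33884 - 25640/33077 = 1120755428/33077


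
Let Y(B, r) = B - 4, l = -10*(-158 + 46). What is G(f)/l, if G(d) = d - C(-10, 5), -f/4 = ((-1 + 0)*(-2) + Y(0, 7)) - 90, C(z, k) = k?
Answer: 363/1120 ≈ 0.32411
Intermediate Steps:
l = 1120 (l = -10*(-112) = 1120)
Y(B, r) = -4 + B
f = 368 (f = -4*(((-1 + 0)*(-2) + (-4 + 0)) - 90) = -4*((-1*(-2) - 4) - 90) = -4*((2 - 4) - 90) = -4*(-2 - 90) = -4*(-92) = 368)
G(d) = -5 + d (G(d) = d - 1*5 = d - 5 = -5 + d)
G(f)/l = (-5 + 368)/1120 = 363*(1/1120) = 363/1120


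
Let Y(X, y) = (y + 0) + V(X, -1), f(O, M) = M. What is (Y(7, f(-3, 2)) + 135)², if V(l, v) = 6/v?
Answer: 17161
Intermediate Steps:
Y(X, y) = -6 + y (Y(X, y) = (y + 0) + 6/(-1) = y + 6*(-1) = y - 6 = -6 + y)
(Y(7, f(-3, 2)) + 135)² = ((-6 + 2) + 135)² = (-4 + 135)² = 131² = 17161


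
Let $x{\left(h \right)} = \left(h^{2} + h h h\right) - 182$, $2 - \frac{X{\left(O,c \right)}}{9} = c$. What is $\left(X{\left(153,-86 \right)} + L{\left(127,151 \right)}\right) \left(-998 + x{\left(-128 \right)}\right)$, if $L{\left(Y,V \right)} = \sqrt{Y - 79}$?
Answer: $-1648902816 - 8327792 \sqrt{3} \approx -1.6633 \cdot 10^{9}$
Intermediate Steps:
$L{\left(Y,V \right)} = \sqrt{-79 + Y}$
$X{\left(O,c \right)} = 18 - 9 c$
$x{\left(h \right)} = -182 + h^{2} + h^{3}$ ($x{\left(h \right)} = \left(h^{2} + h^{2} h\right) - 182 = \left(h^{2} + h^{3}\right) - 182 = -182 + h^{2} + h^{3}$)
$\left(X{\left(153,-86 \right)} + L{\left(127,151 \right)}\right) \left(-998 + x{\left(-128 \right)}\right) = \left(\left(18 - -774\right) + \sqrt{-79 + 127}\right) \left(-998 + \left(-182 + \left(-128\right)^{2} + \left(-128\right)^{3}\right)\right) = \left(\left(18 + 774\right) + \sqrt{48}\right) \left(-998 - 2080950\right) = \left(792 + 4 \sqrt{3}\right) \left(-998 - 2080950\right) = \left(792 + 4 \sqrt{3}\right) \left(-2081948\right) = -1648902816 - 8327792 \sqrt{3}$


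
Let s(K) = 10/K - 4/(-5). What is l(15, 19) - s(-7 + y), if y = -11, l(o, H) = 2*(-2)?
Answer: -191/45 ≈ -4.2444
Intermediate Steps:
l(o, H) = -4
s(K) = ⅘ + 10/K (s(K) = 10/K - 4*(-⅕) = 10/K + ⅘ = ⅘ + 10/K)
l(15, 19) - s(-7 + y) = -4 - (⅘ + 10/(-7 - 11)) = -4 - (⅘ + 10/(-18)) = -4 - (⅘ + 10*(-1/18)) = -4 - (⅘ - 5/9) = -4 - 1*11/45 = -4 - 11/45 = -191/45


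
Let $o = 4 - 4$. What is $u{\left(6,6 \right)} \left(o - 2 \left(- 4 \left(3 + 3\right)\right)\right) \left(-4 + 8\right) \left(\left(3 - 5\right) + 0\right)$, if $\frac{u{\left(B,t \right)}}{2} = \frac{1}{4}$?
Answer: $-192$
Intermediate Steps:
$u{\left(B,t \right)} = \frac{1}{2}$ ($u{\left(B,t \right)} = \frac{2}{4} = 2 \cdot \frac{1}{4} = \frac{1}{2}$)
$o = 0$ ($o = 4 - 4 = 0$)
$u{\left(6,6 \right)} \left(o - 2 \left(- 4 \left(3 + 3\right)\right)\right) \left(-4 + 8\right) \left(\left(3 - 5\right) + 0\right) = \frac{0 - 2 \left(- 4 \left(3 + 3\right)\right)}{2} \left(-4 + 8\right) \left(\left(3 - 5\right) + 0\right) = \frac{0 - 2 \left(\left(-4\right) 6\right)}{2} \cdot 4 \left(-2 + 0\right) = \frac{0 - -48}{2} \cdot 4 \left(-2\right) = \frac{0 + 48}{2} \left(-8\right) = \frac{1}{2} \cdot 48 \left(-8\right) = 24 \left(-8\right) = -192$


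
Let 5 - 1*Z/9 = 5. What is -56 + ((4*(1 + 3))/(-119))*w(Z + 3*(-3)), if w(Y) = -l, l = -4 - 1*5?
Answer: -6808/119 ≈ -57.210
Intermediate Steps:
Z = 0 (Z = 45 - 9*5 = 45 - 45 = 0)
l = -9 (l = -4 - 5 = -9)
w(Y) = 9 (w(Y) = -1*(-9) = 9)
-56 + ((4*(1 + 3))/(-119))*w(Z + 3*(-3)) = -56 + ((4*(1 + 3))/(-119))*9 = -56 + ((4*4)*(-1/119))*9 = -56 + (16*(-1/119))*9 = -56 - 16/119*9 = -56 - 144/119 = -6808/119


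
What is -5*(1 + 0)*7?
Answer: -35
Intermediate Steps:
-5*(1 + 0)*7 = -5*1*7 = -5*7 = -35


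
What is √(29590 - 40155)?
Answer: I*√10565 ≈ 102.79*I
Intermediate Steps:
√(29590 - 40155) = √(-10565) = I*√10565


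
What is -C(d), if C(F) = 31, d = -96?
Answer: -31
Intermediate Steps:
-C(d) = -1*31 = -31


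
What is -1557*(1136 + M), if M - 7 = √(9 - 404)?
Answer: -1779651 - 1557*I*√395 ≈ -1.7797e+6 - 30945.0*I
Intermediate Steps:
M = 7 + I*√395 (M = 7 + √(9 - 404) = 7 + √(-395) = 7 + I*√395 ≈ 7.0 + 19.875*I)
-1557*(1136 + M) = -1557*(1136 + (7 + I*√395)) = -1557*(1143 + I*√395) = -1779651 - 1557*I*√395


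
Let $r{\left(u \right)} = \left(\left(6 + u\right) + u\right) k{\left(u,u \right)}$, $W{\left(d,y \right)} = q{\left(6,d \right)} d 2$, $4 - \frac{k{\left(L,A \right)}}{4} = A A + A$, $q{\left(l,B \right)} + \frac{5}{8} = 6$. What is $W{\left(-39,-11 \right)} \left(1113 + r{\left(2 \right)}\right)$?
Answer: $- \frac{1732341}{4} \approx -4.3309 \cdot 10^{5}$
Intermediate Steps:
$q{\left(l,B \right)} = \frac{43}{8}$ ($q{\left(l,B \right)} = - \frac{5}{8} + 6 = \frac{43}{8}$)
$k{\left(L,A \right)} = 16 - 4 A - 4 A^{2}$ ($k{\left(L,A \right)} = 16 - 4 \left(A A + A\right) = 16 - 4 \left(A^{2} + A\right) = 16 - 4 \left(A + A^{2}\right) = 16 - \left(4 A + 4 A^{2}\right) = 16 - 4 A - 4 A^{2}$)
$W{\left(d,y \right)} = \frac{43 d}{4}$ ($W{\left(d,y \right)} = \frac{43 d}{8} \cdot 2 = \frac{43 d}{4}$)
$r{\left(u \right)} = \left(6 + 2 u\right) \left(16 - 4 u - 4 u^{2}\right)$ ($r{\left(u \right)} = \left(\left(6 + u\right) + u\right) \left(16 - 4 u - 4 u^{2}\right) = \left(6 + 2 u\right) \left(16 - 4 u - 4 u^{2}\right)$)
$W{\left(-39,-11 \right)} \left(1113 + r{\left(2 \right)}\right) = \frac{43}{4} \left(-39\right) \left(1113 - 8 \left(3 + 2\right) \left(-4 + 2 + 2^{2}\right)\right) = - \frac{1677 \left(1113 - 40 \left(-4 + 2 + 4\right)\right)}{4} = - \frac{1677 \left(1113 - 40 \cdot 2\right)}{4} = - \frac{1677 \left(1113 - 80\right)}{4} = \left(- \frac{1677}{4}\right) 1033 = - \frac{1732341}{4}$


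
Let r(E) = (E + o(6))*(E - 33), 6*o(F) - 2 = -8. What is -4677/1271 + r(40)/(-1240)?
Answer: -198273/50840 ≈ -3.8999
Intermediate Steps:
o(F) = -1 (o(F) = ⅓ + (⅙)*(-8) = ⅓ - 4/3 = -1)
r(E) = (-1 + E)*(-33 + E) (r(E) = (E - 1)*(E - 33) = (-1 + E)*(-33 + E))
-4677/1271 + r(40)/(-1240) = -4677/1271 + (33 + 40² - 34*40)/(-1240) = -4677*1/1271 + (33 + 1600 - 1360)*(-1/1240) = -4677/1271 + 273*(-1/1240) = -4677/1271 - 273/1240 = -198273/50840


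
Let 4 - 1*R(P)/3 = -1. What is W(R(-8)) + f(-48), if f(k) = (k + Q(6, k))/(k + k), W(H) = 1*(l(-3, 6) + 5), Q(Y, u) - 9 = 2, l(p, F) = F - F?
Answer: 517/96 ≈ 5.3854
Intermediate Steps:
l(p, F) = 0
Q(Y, u) = 11 (Q(Y, u) = 9 + 2 = 11)
R(P) = 15 (R(P) = 12 - 3*(-1) = 12 + 3 = 15)
W(H) = 5 (W(H) = 1*(0 + 5) = 1*5 = 5)
f(k) = (11 + k)/(2*k) (f(k) = (k + 11)/(k + k) = (11 + k)/((2*k)) = (11 + k)*(1/(2*k)) = (11 + k)/(2*k))
W(R(-8)) + f(-48) = 5 + (½)*(11 - 48)/(-48) = 5 + (½)*(-1/48)*(-37) = 5 + 37/96 = 517/96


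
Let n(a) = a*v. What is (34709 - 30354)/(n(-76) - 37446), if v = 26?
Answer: -4355/39422 ≈ -0.11047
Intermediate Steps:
n(a) = 26*a (n(a) = a*26 = 26*a)
(34709 - 30354)/(n(-76) - 37446) = (34709 - 30354)/(26*(-76) - 37446) = 4355/(-1976 - 37446) = 4355/(-39422) = 4355*(-1/39422) = -4355/39422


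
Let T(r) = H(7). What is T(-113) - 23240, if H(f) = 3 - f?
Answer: -23244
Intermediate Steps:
T(r) = -4 (T(r) = 3 - 1*7 = 3 - 7 = -4)
T(-113) - 23240 = -4 - 23240 = -23244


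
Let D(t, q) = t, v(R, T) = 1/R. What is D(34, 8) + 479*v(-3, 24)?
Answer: -377/3 ≈ -125.67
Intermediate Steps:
D(34, 8) + 479*v(-3, 24) = 34 + 479/(-3) = 34 + 479*(-⅓) = 34 - 479/3 = -377/3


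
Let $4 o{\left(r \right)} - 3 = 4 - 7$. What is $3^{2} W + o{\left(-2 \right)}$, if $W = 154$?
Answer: $1386$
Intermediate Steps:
$o{\left(r \right)} = 0$ ($o{\left(r \right)} = \frac{3}{4} + \frac{4 - 7}{4} = \frac{3}{4} + \frac{1}{4} \left(-3\right) = \frac{3}{4} - \frac{3}{4} = 0$)
$3^{2} W + o{\left(-2 \right)} = 3^{2} \cdot 154 + 0 = 9 \cdot 154 + 0 = 1386 + 0 = 1386$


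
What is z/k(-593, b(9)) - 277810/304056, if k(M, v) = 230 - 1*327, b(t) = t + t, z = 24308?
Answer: -3708970409/14746716 ≈ -251.51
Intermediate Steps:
b(t) = 2*t
k(M, v) = -97 (k(M, v) = 230 - 327 = -97)
z/k(-593, b(9)) - 277810/304056 = 24308/(-97) - 277810/304056 = 24308*(-1/97) - 277810*1/304056 = -24308/97 - 138905/152028 = -3708970409/14746716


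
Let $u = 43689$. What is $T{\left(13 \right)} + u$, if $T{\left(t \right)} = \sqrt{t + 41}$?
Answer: $43689 + 3 \sqrt{6} \approx 43696.0$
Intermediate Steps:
$T{\left(t \right)} = \sqrt{41 + t}$
$T{\left(13 \right)} + u = \sqrt{41 + 13} + 43689 = \sqrt{54} + 43689 = 3 \sqrt{6} + 43689 = 43689 + 3 \sqrt{6}$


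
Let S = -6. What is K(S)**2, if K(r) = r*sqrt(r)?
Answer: -216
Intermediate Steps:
K(r) = r**(3/2)
K(S)**2 = ((-6)**(3/2))**2 = (-6*I*sqrt(6))**2 = -216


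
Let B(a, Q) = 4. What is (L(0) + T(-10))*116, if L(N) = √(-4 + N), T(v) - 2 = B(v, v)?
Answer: 696 + 232*I ≈ 696.0 + 232.0*I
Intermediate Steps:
T(v) = 6 (T(v) = 2 + 4 = 6)
(L(0) + T(-10))*116 = (√(-4 + 0) + 6)*116 = (√(-4) + 6)*116 = (2*I + 6)*116 = (6 + 2*I)*116 = 696 + 232*I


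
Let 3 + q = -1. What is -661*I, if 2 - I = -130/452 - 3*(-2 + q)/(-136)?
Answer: -12291295/7684 ≈ -1599.6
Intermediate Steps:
q = -4 (q = -3 - 1 = -4)
I = 18595/7684 (I = 2 - (-130/452 - 3*(-2 - 4)/(-136)) = 2 - (-130*1/452 - 3*(-6)*(-1/136)) = 2 - (-65/226 + 18*(-1/136)) = 2 - (-65/226 - 9/68) = 2 - 1*(-3227/7684) = 2 + 3227/7684 = 18595/7684 ≈ 2.4200)
-661*I = -661*18595/7684 = -12291295/7684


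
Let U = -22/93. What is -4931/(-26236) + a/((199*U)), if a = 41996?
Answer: -51223234145/57430604 ≈ -891.92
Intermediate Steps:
U = -22/93 (U = -22*1/93 = -22/93 ≈ -0.23656)
-4931/(-26236) + a/((199*U)) = -4931/(-26236) + 41996/((199*(-22/93))) = -4931*(-1/26236) + 41996/(-4378/93) = 4931/26236 + 41996*(-93/4378) = 4931/26236 - 1952814/2189 = -51223234145/57430604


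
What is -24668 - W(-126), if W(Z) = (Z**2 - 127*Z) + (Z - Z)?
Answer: -56546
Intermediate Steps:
W(Z) = Z**2 - 127*Z (W(Z) = (Z**2 - 127*Z) + 0 = Z**2 - 127*Z)
-24668 - W(-126) = -24668 - (-126)*(-127 - 126) = -24668 - (-126)*(-253) = -24668 - 1*31878 = -24668 - 31878 = -56546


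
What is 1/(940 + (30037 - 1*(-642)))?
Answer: 1/31619 ≈ 3.1627e-5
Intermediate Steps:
1/(940 + (30037 - 1*(-642))) = 1/(940 + (30037 + 642)) = 1/(940 + 30679) = 1/31619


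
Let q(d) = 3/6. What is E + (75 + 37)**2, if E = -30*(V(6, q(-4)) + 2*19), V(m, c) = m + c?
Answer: 11209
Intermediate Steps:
q(d) = 1/2 (q(d) = 3*(1/6) = 1/2)
V(m, c) = c + m
E = -1335 (E = -30*((1/2 + 6) + 2*19) = -30*(13/2 + 38) = -30*89/2 = -1335)
E + (75 + 37)**2 = -1335 + (75 + 37)**2 = -1335 + 112**2 = -1335 + 12544 = 11209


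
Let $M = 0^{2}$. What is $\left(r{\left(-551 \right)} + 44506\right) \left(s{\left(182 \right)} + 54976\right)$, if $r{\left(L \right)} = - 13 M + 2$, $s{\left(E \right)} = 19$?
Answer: $2447717460$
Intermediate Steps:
$M = 0$
$r{\left(L \right)} = 2$ ($r{\left(L \right)} = \left(-13\right) 0 + 2 = 0 + 2 = 2$)
$\left(r{\left(-551 \right)} + 44506\right) \left(s{\left(182 \right)} + 54976\right) = \left(2 + 44506\right) \left(19 + 54976\right) = 44508 \cdot 54995 = 2447717460$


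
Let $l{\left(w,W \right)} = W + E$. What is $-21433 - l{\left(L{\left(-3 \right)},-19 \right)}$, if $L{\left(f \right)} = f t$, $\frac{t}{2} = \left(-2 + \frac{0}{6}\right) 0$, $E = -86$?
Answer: $-21328$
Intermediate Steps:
$t = 0$ ($t = 2 \left(-2 + \frac{0}{6}\right) 0 = 2 \left(-2 + 0 \cdot \frac{1}{6}\right) 0 = 2 \left(-2 + 0\right) 0 = 2 \left(\left(-2\right) 0\right) = 2 \cdot 0 = 0$)
$L{\left(f \right)} = 0$ ($L{\left(f \right)} = f 0 = 0$)
$l{\left(w,W \right)} = -86 + W$ ($l{\left(w,W \right)} = W - 86 = -86 + W$)
$-21433 - l{\left(L{\left(-3 \right)},-19 \right)} = -21433 - \left(-86 - 19\right) = -21433 - -105 = -21433 + 105 = -21328$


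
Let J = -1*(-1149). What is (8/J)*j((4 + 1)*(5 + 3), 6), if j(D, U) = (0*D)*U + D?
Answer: 320/1149 ≈ 0.27850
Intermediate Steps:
j(D, U) = D (j(D, U) = 0*U + D = 0 + D = D)
J = 1149
(8/J)*j((4 + 1)*(5 + 3), 6) = (8/1149)*((4 + 1)*(5 + 3)) = (8*(1/1149))*(5*8) = (8/1149)*40 = 320/1149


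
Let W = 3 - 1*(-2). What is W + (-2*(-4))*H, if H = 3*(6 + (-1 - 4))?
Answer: 29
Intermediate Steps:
W = 5 (W = 3 + 2 = 5)
H = 3 (H = 3*(6 - 5) = 3*1 = 3)
W + (-2*(-4))*H = 5 - 2*(-4)*3 = 5 + 8*3 = 5 + 24 = 29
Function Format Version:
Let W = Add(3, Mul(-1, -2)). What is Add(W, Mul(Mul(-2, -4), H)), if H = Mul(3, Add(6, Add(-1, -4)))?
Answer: 29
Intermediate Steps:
W = 5 (W = Add(3, 2) = 5)
H = 3 (H = Mul(3, Add(6, -5)) = Mul(3, 1) = 3)
Add(W, Mul(Mul(-2, -4), H)) = Add(5, Mul(Mul(-2, -4), 3)) = Add(5, Mul(8, 3)) = Add(5, 24) = 29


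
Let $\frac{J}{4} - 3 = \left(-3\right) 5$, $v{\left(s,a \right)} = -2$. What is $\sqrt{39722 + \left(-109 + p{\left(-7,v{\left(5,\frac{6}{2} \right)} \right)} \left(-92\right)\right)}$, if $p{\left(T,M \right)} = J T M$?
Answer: $\sqrt{101437} \approx 318.49$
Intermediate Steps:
$J = -48$ ($J = 12 + 4 \left(\left(-3\right) 5\right) = 12 + 4 \left(-15\right) = 12 - 60 = -48$)
$p{\left(T,M \right)} = - 48 M T$ ($p{\left(T,M \right)} = - 48 T M = - 48 M T$)
$\sqrt{39722 + \left(-109 + p{\left(-7,v{\left(5,\frac{6}{2} \right)} \right)} \left(-92\right)\right)} = \sqrt{39722 - \left(109 - \left(-48\right) \left(-2\right) \left(-7\right) \left(-92\right)\right)} = \sqrt{39722 - -61715} = \sqrt{39722 + \left(-109 + 61824\right)} = \sqrt{39722 + 61715} = \sqrt{101437}$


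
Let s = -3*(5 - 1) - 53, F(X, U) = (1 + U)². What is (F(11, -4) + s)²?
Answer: 3136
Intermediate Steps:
s = -65 (s = -3*4 - 53 = -12 - 53 = -65)
(F(11, -4) + s)² = ((1 - 4)² - 65)² = ((-3)² - 65)² = (9 - 65)² = (-56)² = 3136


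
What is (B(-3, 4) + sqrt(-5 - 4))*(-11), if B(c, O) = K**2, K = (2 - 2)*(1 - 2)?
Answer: -33*I ≈ -33.0*I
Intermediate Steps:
K = 0 (K = 0*(-1) = 0)
B(c, O) = 0 (B(c, O) = 0**2 = 0)
(B(-3, 4) + sqrt(-5 - 4))*(-11) = (0 + sqrt(-5 - 4))*(-11) = (0 + sqrt(-9))*(-11) = (0 + 3*I)*(-11) = (3*I)*(-11) = -33*I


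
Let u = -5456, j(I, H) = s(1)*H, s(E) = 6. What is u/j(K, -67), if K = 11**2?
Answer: 2728/201 ≈ 13.572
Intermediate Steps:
K = 121
j(I, H) = 6*H
u/j(K, -67) = -5456/(6*(-67)) = -5456/(-402) = -5456*(-1/402) = 2728/201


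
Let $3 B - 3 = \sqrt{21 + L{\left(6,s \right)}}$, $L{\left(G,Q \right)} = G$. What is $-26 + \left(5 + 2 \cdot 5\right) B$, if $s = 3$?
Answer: $-11 + 15 \sqrt{3} \approx 14.981$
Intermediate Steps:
$B = 1 + \sqrt{3}$ ($B = 1 + \frac{\sqrt{21 + 6}}{3} = 1 + \frac{\sqrt{27}}{3} = 1 + \frac{3 \sqrt{3}}{3} = 1 + \sqrt{3} \approx 2.7321$)
$-26 + \left(5 + 2 \cdot 5\right) B = -26 + \left(5 + 2 \cdot 5\right) \left(1 + \sqrt{3}\right) = -26 + \left(5 + 10\right) \left(1 + \sqrt{3}\right) = -26 + 15 \left(1 + \sqrt{3}\right) = -26 + \left(15 + 15 \sqrt{3}\right) = -11 + 15 \sqrt{3}$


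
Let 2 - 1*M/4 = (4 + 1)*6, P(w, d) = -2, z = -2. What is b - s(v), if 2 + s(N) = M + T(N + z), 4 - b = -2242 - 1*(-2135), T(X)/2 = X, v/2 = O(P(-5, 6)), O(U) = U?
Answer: 237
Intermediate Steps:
v = -4 (v = 2*(-2) = -4)
T(X) = 2*X
b = 111 (b = 4 - (-2242 - 1*(-2135)) = 4 - (-2242 + 2135) = 4 - 1*(-107) = 4 + 107 = 111)
M = -112 (M = 8 - 4*(4 + 1)*6 = 8 - 20*6 = 8 - 4*30 = 8 - 120 = -112)
s(N) = -118 + 2*N (s(N) = -2 + (-112 + 2*(N - 2)) = -2 + (-112 + 2*(-2 + N)) = -2 + (-112 + (-4 + 2*N)) = -2 + (-116 + 2*N) = -118 + 2*N)
b - s(v) = 111 - (-118 + 2*(-4)) = 111 - (-118 - 8) = 111 - 1*(-126) = 111 + 126 = 237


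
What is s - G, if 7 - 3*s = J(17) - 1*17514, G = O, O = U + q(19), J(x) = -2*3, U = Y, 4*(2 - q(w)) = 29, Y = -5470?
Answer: 135811/12 ≈ 11318.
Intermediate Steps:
q(w) = -21/4 (q(w) = 2 - ¼*29 = 2 - 29/4 = -21/4)
U = -5470
J(x) = -6
O = -21901/4 (O = -5470 - 21/4 = -21901/4 ≈ -5475.3)
G = -21901/4 ≈ -5475.3
s = 17527/3 (s = 7/3 - (-6 - 1*17514)/3 = 7/3 - (-6 - 17514)/3 = 7/3 - ⅓*(-17520) = 7/3 + 5840 = 17527/3 ≈ 5842.3)
s - G = 17527/3 - 1*(-21901/4) = 17527/3 + 21901/4 = 135811/12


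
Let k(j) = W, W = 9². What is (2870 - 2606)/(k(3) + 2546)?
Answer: 264/2627 ≈ 0.10049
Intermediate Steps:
W = 81
k(j) = 81
(2870 - 2606)/(k(3) + 2546) = (2870 - 2606)/(81 + 2546) = 264/2627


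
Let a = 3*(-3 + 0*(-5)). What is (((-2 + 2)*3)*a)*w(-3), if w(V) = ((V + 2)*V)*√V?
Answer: 0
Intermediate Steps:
w(V) = V^(3/2)*(2 + V) (w(V) = ((2 + V)*V)*√V = (V*(2 + V))*√V = V^(3/2)*(2 + V))
a = -9 (a = 3*(-3 + 0) = 3*(-3) = -9)
(((-2 + 2)*3)*a)*w(-3) = (((-2 + 2)*3)*(-9))*((-3)^(3/2)*(2 - 3)) = ((0*3)*(-9))*(-3*I*√3*(-1)) = (0*(-9))*(3*I*√3) = 0*(3*I*√3) = 0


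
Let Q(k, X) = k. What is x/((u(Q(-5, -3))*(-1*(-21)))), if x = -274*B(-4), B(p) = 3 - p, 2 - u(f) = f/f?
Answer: -274/3 ≈ -91.333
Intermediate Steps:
u(f) = 1 (u(f) = 2 - f/f = 2 - 1*1 = 2 - 1 = 1)
x = -1918 (x = -274*(3 - 1*(-4)) = -274*(3 + 4) = -274*7 = -1918)
x/((u(Q(-5, -3))*(-1*(-21)))) = -1918/(1*(-1*(-21))) = -1918/(1*21) = -1918/21 = -1918*1/21 = -274/3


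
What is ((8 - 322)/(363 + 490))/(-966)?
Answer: 157/411999 ≈ 0.00038107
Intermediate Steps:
((8 - 322)/(363 + 490))/(-966) = -314/853*(-1/966) = 157/411999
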